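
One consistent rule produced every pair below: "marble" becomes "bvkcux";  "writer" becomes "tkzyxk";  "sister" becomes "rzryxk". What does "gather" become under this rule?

lvysxk

m(12)→b(1) and a(0)→v(21) fit y≡7x+21 (mod 26); the inverse of 7 mod 26 is 15. Each letter's alphabet position (a=0..z=25) is mapped through 7·x+21 mod 26 — an affine cipher.
Applying it to gather: g(6)→7·6+21≡11=l; a(0)→7·0+21≡21=v; t(19)→7·19+21≡24=y; h(7)→7·7+21≡18=s; e(4)→7·4+21≡23=x; r(17)→7·17+21≡10=k (all mod 26).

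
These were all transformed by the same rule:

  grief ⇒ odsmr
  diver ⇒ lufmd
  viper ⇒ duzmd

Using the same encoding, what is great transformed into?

odoif

The shifts repeat in a cycle of length 3: positions 0,1,… shift by +8, +12, +10, then the pattern repeats.
Applying it to great: g+8=o, r+12=d, e+10=o, a+8=i, t+12=f.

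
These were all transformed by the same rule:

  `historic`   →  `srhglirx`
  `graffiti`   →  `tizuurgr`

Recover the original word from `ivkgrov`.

reptile

Each letter is replaced by its mirror in the alphabet: a↔z, b↔y, c↔x, and so on (the Atbash cipher).
Reversing it on ivkgrov: i↔r, v↔e, k↔p, g↔t, r↔i, o↔l, v↔e.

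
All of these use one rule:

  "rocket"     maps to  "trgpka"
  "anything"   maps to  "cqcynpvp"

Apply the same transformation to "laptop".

Each letter shifts forward by (position + 2), i.e. 2, 3, 4, … — the shift grows by one for each successive letter.
Applying it to laptop: l+2=n, a+3=d, p+4=t, t+5=y, o+6=u, p+7=w.

ndtyuw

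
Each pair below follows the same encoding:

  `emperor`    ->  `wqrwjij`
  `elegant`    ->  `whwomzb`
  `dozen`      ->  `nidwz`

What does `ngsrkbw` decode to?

e(4)→w(22) and m(12)→q(16) fit y≡9x+12 (mod 26); the inverse of 9 mod 26 is 3. Treating letters as 0–25, the rule is x ↦ 9x + 12 (mod 26).
Decoding ngsrkbw: n(13)→3·(13−12)≡3=d; g(6)→3·(6−12)≡8=i; s(18)→3·(18−12)≡18=s; r(17)→3·(17−12)≡15=p; k(10)→3·(10−12)≡20=u; b(1)→3·(1−12)≡19=t; w(22)→3·(22−12)≡4=e (all mod 26).

dispute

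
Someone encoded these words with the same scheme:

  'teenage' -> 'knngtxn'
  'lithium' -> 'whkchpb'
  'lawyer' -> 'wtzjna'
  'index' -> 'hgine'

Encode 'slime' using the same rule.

t(19)→k(10) and e(4)→n(13) fit y≡5x+19 (mod 26); the inverse of 5 mod 26 is 21. This is an affine cipher: with a=0,…,z=25, each position x becomes (5x+19) mod 26.
Applying it to slime: s(18)→5·18+19≡5=f; l(11)→5·11+19≡22=w; i(8)→5·8+19≡7=h; m(12)→5·12+19≡1=b; e(4)→5·4+19≡13=n (all mod 26).

fwhbn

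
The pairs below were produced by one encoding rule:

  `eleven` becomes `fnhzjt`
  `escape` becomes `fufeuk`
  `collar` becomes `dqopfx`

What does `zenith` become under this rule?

agqmyn

In eleven: e→f is +1, l→n is +2, e→h is +3, v→z is +4 — the shift increases by 1 each position. Letter i (0-indexed) is shifted by i+1, so successive shifts are 1, 2, 3, ….
Applying it to zenith: z+1=a, e+2=g, n+3=q, i+4=m, t+5=y, h+6=n.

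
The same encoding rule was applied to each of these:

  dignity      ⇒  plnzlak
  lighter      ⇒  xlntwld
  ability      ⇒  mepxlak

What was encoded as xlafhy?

litter

Shifts by position in dignity: pos 0: d→p (+12), pos 1: i→l (+3), pos 2: g→n (+7), pos 3: n→z (+12), pos 4: i→l (+3), pos 5: t→a (+7) — repeating every 3. It's a Vigenère-style cipher with numeric key [12,3,7]: position i shifts by key[i mod 3].
Decoding xlafhy: x−12=l, l−3=i, a−7=t, f−12=t, h−3=e, y−7=r.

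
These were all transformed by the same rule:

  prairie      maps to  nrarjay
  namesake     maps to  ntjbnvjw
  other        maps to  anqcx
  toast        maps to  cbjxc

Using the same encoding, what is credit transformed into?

crmnal

Two steps: reverse the string, then apply a Caesar shift of +9.
On credit: reverse → tiderc; then shift: t+9=c, i+9=r, d+9=m, e+9=n, r+9=a, c+9=l.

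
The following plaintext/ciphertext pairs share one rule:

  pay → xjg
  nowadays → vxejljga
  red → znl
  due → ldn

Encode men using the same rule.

unv

The shift depends on letter class: consonant p→x is +8, but vowel a→j is +9. The rule splits by letter class: vowels +9, consonants +8.
For men: m(cons)+8=u, e(vowel)+9=n, n(cons)+8=v.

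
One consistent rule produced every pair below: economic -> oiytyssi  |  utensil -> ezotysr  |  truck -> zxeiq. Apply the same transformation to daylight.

The shift depends on letter class: consonant c→i is +6, but vowel e→o is +10. Vowels shift forward by 10 and consonants shift forward by 6.
Applying it to daylight: d(cons)+6=j, a(vowel)+10=k, y(cons)+6=e, l(cons)+6=r, i(vowel)+10=s, g(cons)+6=m, h(cons)+6=n, t(cons)+6=z.

jkersmnz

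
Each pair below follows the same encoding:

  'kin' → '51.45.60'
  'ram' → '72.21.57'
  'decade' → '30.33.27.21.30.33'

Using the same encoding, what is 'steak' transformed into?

k(#11)→51 and i(#9)→45: differences scale by 3, so n = 3·pos + 18. Each letter becomes 3×(its alphabet position, a=1..z=26) + 18.
On steak: s=19→75, t=20→78, e=5→33, a=1→21, k=11→51.

75.78.33.21.51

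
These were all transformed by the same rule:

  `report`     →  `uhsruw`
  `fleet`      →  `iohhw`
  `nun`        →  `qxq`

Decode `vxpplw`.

summit

Compare letters: r→u is +3, e→h is +3, p→s is +3 — a constant shift. This is a Caesar cipher with shift 3.
Undoing it on vxpplw: v−3=s, x−3=u, p−3=m, p−3=m, l−3=i, w−3=t.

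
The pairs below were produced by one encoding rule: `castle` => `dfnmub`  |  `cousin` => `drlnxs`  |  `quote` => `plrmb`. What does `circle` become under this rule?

c(2)→d(3) and a(0)→f(5) fit y≡25x+5 (mod 26); the inverse of 25 mod 26 is 25. This is an affine cipher: with a=0,…,z=25, each position x becomes (25x+5) mod 26.
On circle: c(2)→25·2+5≡3=d; i(8)→25·8+5≡23=x; r(17)→25·17+5≡14=o; c(2)→25·2+5≡3=d; l(11)→25·11+5≡20=u; e(4)→25·4+5≡1=b (all mod 26).

dxodub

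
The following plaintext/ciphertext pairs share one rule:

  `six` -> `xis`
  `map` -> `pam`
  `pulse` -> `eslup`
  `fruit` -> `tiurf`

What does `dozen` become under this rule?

nezod

The output letters match the input read backwards: six reversed is xis. The word is simply reversed.
Applying it to dozen: reverse → nezod.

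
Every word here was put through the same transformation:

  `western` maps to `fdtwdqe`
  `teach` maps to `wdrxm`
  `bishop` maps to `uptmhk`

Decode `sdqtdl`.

w(22)→f(5) and e(4)→d(3) fit y≡3x+17 (mod 26); the inverse of 3 mod 26 is 9. Treating letters as 0–25, the rule is x ↦ 3x + 17 (mod 26).
Decoding sdqtdl: s(18)→9·(18−17)≡9=j; d(3)→9·(3−17)≡4=e; q(16)→9·(16−17)≡17=r; t(19)→9·(19−17)≡18=s; d(3)→9·(3−17)≡4=e; l(11)→9·(11−17)≡24=y (all mod 26).

jersey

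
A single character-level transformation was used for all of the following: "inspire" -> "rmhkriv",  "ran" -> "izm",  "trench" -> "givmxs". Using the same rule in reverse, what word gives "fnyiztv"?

Letters are reflected about the middle of the alphabet (position → 25−position): Atbash.
Decoding fnyiztv: f↔u, n↔m, y↔b, i↔r, z↔a, t↔g, v↔e.

umbrage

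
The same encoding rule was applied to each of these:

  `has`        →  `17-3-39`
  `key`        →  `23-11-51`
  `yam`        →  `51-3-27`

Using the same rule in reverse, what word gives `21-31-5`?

h(#8)→17 and a(#1)→3: differences scale by 2, so n = 2·pos + 1. With a=1..z=26, the number is 2·pos + 1.
Decoding 21-31-5: 21→(21−1)÷2=10=j, 31→(31−1)÷2=15=o, 5→(5−1)÷2=2=b.

job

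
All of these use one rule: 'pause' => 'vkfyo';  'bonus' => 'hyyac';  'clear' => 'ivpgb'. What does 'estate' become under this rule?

The shifts repeat in a cycle of length 3: positions 0,1,… shift by +6, +10, +11, then the pattern repeats.
On estate: e+6=k, s+10=c, t+11=e, a+6=g, t+10=d, e+11=p.

kcegdp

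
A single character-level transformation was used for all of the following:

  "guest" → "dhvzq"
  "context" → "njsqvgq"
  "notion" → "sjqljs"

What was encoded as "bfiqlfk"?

martial

Each letter's alphabet position (a=0..z=25) is mapped through 17·x+5 mod 26 — an affine cipher.
Decoding bfiqlfk: b(1)→23·(1−5)≡12=m; f(5)→23·(5−5)≡0=a; i(8)→23·(8−5)≡17=r; q(16)→23·(16−5)≡19=t; l(11)→23·(11−5)≡8=i; f(5)→23·(5−5)≡0=a; k(10)→23·(10−5)≡11=l (all mod 26).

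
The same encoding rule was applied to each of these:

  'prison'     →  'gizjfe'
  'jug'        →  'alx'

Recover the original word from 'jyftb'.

shock

Compare letters: p→g is +17, r→i is +17, i→z is +17 — a constant shift. Each letter is shifted forward by 17 in the alphabet (a Caesar shift of +17).
Undoing it on jyftb: j−17=s, y−17=h, f−17=o, t−17=c, b−17=k.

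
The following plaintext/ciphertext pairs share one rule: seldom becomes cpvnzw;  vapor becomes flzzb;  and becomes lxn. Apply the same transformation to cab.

mll

The shift depends on letter class: consonant s→c is +10, but vowel e→p is +11. The rule splits by letter class: vowels +11, consonants +10.
For cab: c(cons)+10=m, a(vowel)+11=l, b(cons)+10=l.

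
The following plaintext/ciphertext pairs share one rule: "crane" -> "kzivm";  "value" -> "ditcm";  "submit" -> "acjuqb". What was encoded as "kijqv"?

cabin

Compare letters: c→k is +8, r→z is +8, a→i is +8 — a constant shift. Every letter moves 8 places later in the alphabet, wrapping around z→a.
Decoding kijqv: k−8=c, i−8=a, j−8=b, q−8=i, v−8=n.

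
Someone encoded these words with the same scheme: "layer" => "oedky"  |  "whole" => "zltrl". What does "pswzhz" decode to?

In layer: l→o is +3, a→e is +4, y→d is +5, e→k is +6 — the shift increases by 1 each position. Each letter shifts forward by (position + 3), i.e. 3, 4, 5, … — the shift grows by one for each successive letter.
Decoding pswzhz: p−3=m, s−4=o, w−5=r, z−6=t, h−7=a, z−8=r.

mortar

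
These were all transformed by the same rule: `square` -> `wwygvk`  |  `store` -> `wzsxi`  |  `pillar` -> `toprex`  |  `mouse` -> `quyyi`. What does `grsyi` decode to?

close

Shifts by position in square: pos 0: s→w (+4), pos 1: q→w (+6), pos 2: u→y (+4), pos 3: a→g (+6) — repeating every 2. The shifts repeat in a cycle of length 2: positions 0,1,… shift by +4, +6, then the pattern repeats.
Decoding grsyi: g−4=c, r−6=l, s−4=o, y−6=s, i−4=e.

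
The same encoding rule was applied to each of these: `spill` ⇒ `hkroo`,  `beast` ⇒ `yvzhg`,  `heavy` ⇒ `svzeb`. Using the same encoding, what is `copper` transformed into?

Each pair mirrors across the alphabet (s↔h, p↔k, i↔r): positions sum to 25. Letters are reflected about the middle of the alphabet (position → 25−position): Atbash.
For copper: c↔x, o↔l, p↔k, p↔k, e↔v, r↔i.

xlkkvi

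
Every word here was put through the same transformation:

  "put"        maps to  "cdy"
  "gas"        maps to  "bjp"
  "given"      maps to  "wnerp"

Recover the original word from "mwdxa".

The output letters match the input read backwards, each shifted +9: put reversed is tup. The word is reversed, then every letter is shifted forward by 9.
Decoding mwdxa: shift back: m−9=d, w−9=n, d−9=u, x−9=o, a−9=r → dnuor; then reverse → round.

round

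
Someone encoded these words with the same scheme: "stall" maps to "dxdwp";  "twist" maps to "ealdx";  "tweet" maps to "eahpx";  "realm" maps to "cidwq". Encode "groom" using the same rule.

rvrzq

Shifts by position in stall: pos 0: s→d (+11), pos 1: t→x (+4), pos 2: a→d (+3), pos 3: l→w (+11), pos 4: l→p (+4) — repeating every 3. A repeating key of period 3 is used — shifts +11, +4, +3 over and over.
For groom: g+11=r, r+4=v, o+3=r, o+11=z, m+4=q.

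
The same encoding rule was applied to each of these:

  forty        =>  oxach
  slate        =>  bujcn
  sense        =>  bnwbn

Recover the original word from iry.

zip

Compare letters: f→o is +9, o→x is +9, r→a is +9 — a constant shift. It's a constant shift of +9 (ROT9).
Decoding iry: i−9=z, r−9=i, y−9=p.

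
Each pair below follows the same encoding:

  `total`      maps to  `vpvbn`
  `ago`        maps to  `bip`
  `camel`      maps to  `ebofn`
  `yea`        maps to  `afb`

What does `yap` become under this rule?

abr

The shift depends on letter class: consonant t→v is +2, but vowel o→p is +1. The rule splits by letter class: vowels +1, consonants +2.
Applying it to yap: y(cons)+2=a, a(vowel)+1=b, p(cons)+2=r.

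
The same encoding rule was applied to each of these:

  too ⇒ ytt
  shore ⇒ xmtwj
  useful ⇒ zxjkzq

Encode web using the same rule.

bjg

This is a Caesar cipher with shift 5.
On web: w+5=b, e+5=j, b+5=g.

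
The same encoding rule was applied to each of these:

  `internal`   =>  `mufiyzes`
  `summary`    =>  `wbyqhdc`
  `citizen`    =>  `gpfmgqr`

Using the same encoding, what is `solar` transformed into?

Shifts by position in internal: pos 0: i→m (+4), pos 1: n→u (+7), pos 2: t→f (+12), pos 3: e→i (+4), pos 4: r→y (+7), pos 5: n→z (+12) — repeating every 3. The shifts repeat in a cycle of length 3: positions 0,1,… shift by +4, +7, +12, then the pattern repeats.
Applying it to solar: s+4=w, o+7=v, l+12=x, a+4=e, r+7=y.

wvxey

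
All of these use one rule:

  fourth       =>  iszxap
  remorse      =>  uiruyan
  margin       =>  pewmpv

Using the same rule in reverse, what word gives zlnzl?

In fourth: f→i is +3, o→s is +4, u→z is +5, r→x is +6 — the shift increases by 1 each position. The shift increases by 1 at each position, starting from +3: 3, 4, 5, ….
Reversing it on zlnzl: z−3=w, l−4=h, n−5=i, z−6=t, l−7=e.

white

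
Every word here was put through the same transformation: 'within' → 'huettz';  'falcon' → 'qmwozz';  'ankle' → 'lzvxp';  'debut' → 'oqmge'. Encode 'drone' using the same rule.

odzzp

It's a Vigenère-style cipher with numeric key [11,12]: position i shifts by key[i mod 2].
For drone: d+11=o, r+12=d, o+11=z, n+12=z, e+11=p.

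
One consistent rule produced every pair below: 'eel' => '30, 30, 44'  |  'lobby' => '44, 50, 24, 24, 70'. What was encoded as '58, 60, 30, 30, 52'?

e(#5)→30 and e(#5)→30: differences scale by 2, so n = 2·pos + 20. With a=1..z=26, the number is 2·pos + 20.
Reversing it on 58, 60, 30, 30, 52: 58→(58−20)÷2=19=s, 60→(60−20)÷2=20=t, 30→(30−20)÷2=5=e, 30→(30−20)÷2=5=e, 52→(52−20)÷2=16=p.

steep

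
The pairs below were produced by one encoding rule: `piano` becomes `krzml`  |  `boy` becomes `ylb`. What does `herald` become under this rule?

svizow

Each pair mirrors across the alphabet (p↔k, i↔r, a↔z): positions sum to 25. Each letter is replaced by its mirror in the alphabet: a↔z, b↔y, c↔x, and so on (the Atbash cipher).
Applying it to herald: h↔s, e↔v, r↔i, a↔z, l↔o, d↔w.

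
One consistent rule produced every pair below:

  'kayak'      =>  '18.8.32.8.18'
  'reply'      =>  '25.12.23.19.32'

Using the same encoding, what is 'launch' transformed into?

19.8.28.21.10.15

k is letter #11 and maps to 18: an offset of 7. Letters become their 1-based position plus 7 (so a→8, b→9, …).
On launch: l=12→19, a=1→8, u=21→28, n=14→21, c=3→10, h=8→15.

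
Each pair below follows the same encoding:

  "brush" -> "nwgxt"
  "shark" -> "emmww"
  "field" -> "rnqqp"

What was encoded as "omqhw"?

check

Shifts by position in brush: pos 0: b→n (+12), pos 1: r→w (+5), pos 2: u→g (+12), pos 3: s→x (+5) — repeating every 2. The shifts repeat in a cycle of length 2: positions 0,1,… shift by +12, +5, then the pattern repeats.
Reversing it on omqhw: o−12=c, m−5=h, q−12=e, h−5=c, w−12=k.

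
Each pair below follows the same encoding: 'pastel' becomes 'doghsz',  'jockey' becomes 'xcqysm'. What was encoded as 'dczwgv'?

polish

Compare letters: p→d is +14, a→o is +14, s→g is +14 — a constant shift. Every letter moves 14 places later in the alphabet, wrapping around z→a.
Undoing it on dczwgv: d−14=p, c−14=o, z−14=l, w−14=i, g−14=s, v−14=h.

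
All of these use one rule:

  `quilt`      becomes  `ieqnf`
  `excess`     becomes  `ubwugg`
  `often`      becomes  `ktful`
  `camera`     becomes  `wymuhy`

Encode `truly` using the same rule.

fhena

q(16)→i(8) and u(20)→e(4) fit y≡25x+24 (mod 26); the inverse of 25 mod 26 is 25. Treating letters as 0–25, the rule is x ↦ 25x + 24 (mod 26).
Applying it to truly: t(19)→25·19+24≡5=f; r(17)→25·17+24≡7=h; u(20)→25·20+24≡4=e; l(11)→25·11+24≡13=n; y(24)→25·24+24≡0=a (all mod 26).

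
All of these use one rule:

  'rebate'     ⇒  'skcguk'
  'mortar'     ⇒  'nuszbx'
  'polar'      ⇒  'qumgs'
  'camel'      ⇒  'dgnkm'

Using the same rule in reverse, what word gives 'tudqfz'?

socket

Shifts by position in rebate: pos 0: r→s (+1), pos 1: e→k (+6), pos 2: b→c (+1), pos 3: a→g (+6) — repeating every 2. The shifts repeat in a cycle of length 2: positions 0,1,… shift by +1, +6, then the pattern repeats.
Decoding tudqfz: t−1=s, u−6=o, d−1=c, q−6=k, f−1=e, z−6=t.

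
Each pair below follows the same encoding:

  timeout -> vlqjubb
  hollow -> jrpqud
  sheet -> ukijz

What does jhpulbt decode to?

In timeout: t→v is +2, i→l is +3, m→q is +4, e→j is +5 — the shift increases by 1 each position. The shift increases by 1 at each position, starting from +2: 2, 3, 4, ….
Decoding jhpulbt: j−2=h, h−3=e, p−4=l, u−5=p, l−6=f, b−7=u, t−8=l.

helpful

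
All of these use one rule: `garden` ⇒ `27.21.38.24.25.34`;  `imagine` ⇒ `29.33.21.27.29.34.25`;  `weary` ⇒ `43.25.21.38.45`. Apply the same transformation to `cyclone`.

g is letter #7 and maps to 27: an offset of 20. Letters become their 1-based position plus 20 (so a→21, b→22, …).
On cyclone: c=3→23, y=25→45, c=3→23, l=12→32, o=15→35, n=14→34, e=5→25.

23.45.23.32.35.34.25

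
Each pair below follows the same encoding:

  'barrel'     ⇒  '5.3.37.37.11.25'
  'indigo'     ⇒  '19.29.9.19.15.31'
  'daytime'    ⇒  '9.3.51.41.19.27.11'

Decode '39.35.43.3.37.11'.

square

b(#2)→5 and a(#1)→3: differences scale by 2, so n = 2·pos + 1. With a=1..z=26, the number is 2·pos + 1.
Reversing it on 39.35.43.3.37.11: 39→(39−1)÷2=19=s, 35→(35−1)÷2=17=q, 43→(43−1)÷2=21=u, 3→(3−1)÷2=1=a, 37→(37−1)÷2=18=r, 11→(11−1)÷2=5=e.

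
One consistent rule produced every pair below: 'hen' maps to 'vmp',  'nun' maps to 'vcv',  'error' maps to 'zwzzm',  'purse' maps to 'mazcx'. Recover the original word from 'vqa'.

Read the word backwards and shift each letter +8.
Undoing it on vqa: shift back: v−8=n, q−8=i, a−8=s → nis; then reverse → sin.

sin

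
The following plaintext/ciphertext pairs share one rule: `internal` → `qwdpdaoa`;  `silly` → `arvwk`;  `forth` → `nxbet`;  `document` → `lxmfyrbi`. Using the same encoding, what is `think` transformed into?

In internal: i→q is +8, n→w is +9, t→d is +10, e→p is +11 — the shift increases by 1 each position. Letter i (0-indexed) is shifted by i+8, so successive shifts are 8, 9, 10, ….
On think: t+8=b, h+9=q, i+10=s, n+11=y, k+12=w.

bqsyw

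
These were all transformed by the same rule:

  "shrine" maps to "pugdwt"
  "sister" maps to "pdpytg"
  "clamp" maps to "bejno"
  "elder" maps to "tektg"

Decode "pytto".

steep

Treating letters as 0–25, the rule is x ↦ 9x + 9 (mod 26).
Undoing it on pytto: p(15)→3·(15−9)≡18=s; y(24)→3·(24−9)≡19=t; t(19)→3·(19−9)≡4=e; t(19)→3·(19−9)≡4=e; o(14)→3·(14−9)≡15=p (all mod 26).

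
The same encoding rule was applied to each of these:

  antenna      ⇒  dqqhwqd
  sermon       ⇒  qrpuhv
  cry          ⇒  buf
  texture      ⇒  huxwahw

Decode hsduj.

grape

The output letters match the input read backwards, each shifted +3: antenna reversed is annetna. Two steps: reverse the string, then apply a Caesar shift of +3.
Undoing it on hsduj: shift back: h−3=e, s−3=p, d−3=a, u−3=r, j−3=g → eparg; then reverse → grape.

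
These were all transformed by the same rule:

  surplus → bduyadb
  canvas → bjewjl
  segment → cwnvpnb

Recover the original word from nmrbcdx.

Read the word backwards and shift each letter +9.
Reversing it on nmrbcdx: shift back: n−9=e, m−9=d, r−9=i, b−9=s, c−9=t, d−9=u, x−9=o → edistuo; then reverse → outside.

outside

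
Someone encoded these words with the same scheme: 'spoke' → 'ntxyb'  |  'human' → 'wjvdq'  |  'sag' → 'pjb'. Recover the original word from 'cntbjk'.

basket

Two steps: reverse the string, then apply a Caesar shift of +9.
Undoing it on cntbjk: shift back: c−9=t, n−9=e, t−9=k, b−9=s, j−9=a, k−9=b → teksab; then reverse → basket.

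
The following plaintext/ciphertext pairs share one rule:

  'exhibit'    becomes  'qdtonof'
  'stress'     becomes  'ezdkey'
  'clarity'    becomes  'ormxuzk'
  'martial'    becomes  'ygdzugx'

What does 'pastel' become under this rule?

bgezqr

The shifts repeat in a cycle of length 2: positions 0,1,… shift by +12, +6, then the pattern repeats.
Applying it to pastel: p+12=b, a+6=g, s+12=e, t+6=z, e+12=q, l+6=r.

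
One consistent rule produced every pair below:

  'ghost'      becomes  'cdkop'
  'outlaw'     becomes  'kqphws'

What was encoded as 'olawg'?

speak

Compare letters: g→c is +22, h→d is +22, o→k is +22 — a constant shift. It's a constant shift of +22 (ROT22).
Reversing it on olawg: o−22=s, l−22=p, a−22=e, w−22=a, g−22=k.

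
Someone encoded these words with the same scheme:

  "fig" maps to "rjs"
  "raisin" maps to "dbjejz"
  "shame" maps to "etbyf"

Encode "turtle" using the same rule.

The shift depends on letter class: consonant f→r is +12, but vowel i→j is +1. Two shifts are in play — +1 for a/e/i/o/u, +12 for every other letter.
For turtle: t(cons)+12=f, u(vowel)+1=v, r(cons)+12=d, t(cons)+12=f, l(cons)+12=x, e(vowel)+1=f.

fvdfxf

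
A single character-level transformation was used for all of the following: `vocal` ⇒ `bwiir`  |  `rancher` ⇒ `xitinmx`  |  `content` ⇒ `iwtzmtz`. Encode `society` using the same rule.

ywiqmze

The shift depends on letter class: consonant v→b is +6, but vowel o→w is +8. The rule splits by letter class: vowels +8, consonants +6.
Applying it to society: s(cons)+6=y, o(vowel)+8=w, c(cons)+6=i, i(vowel)+8=q, e(vowel)+8=m, t(cons)+6=z, y(cons)+6=e.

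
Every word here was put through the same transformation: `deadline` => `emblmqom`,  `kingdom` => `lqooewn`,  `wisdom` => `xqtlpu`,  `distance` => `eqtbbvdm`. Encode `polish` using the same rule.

qwmqtp

Shifts by position in deadline: pos 0: d→e (+1), pos 1: e→m (+8), pos 2: a→b (+1), pos 3: d→l (+8) — repeating every 2. A repeating key of period 2 is used — shifts +1, +8 over and over.
Applying it to polish: p+1=q, o+8=w, l+1=m, i+8=q, s+1=t, h+8=p.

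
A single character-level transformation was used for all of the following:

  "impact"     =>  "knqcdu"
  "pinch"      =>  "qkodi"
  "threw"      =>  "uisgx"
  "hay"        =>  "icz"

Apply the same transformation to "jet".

The shift depends on letter class: consonant m→n is +1, but vowel i→k is +2. Vowels shift forward by 2 and consonants shift forward by 1.
For jet: j(cons)+1=k, e(vowel)+2=g, t(cons)+1=u.

kgu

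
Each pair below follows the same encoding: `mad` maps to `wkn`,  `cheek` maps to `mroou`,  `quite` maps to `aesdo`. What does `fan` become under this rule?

pkx

Compare letters: m→w is +10, a→k is +10, d→n is +10 — a constant shift. Each letter is shifted forward by 10 in the alphabet (a Caesar shift of +10).
For fan: f+10=p, a+10=k, n+10=x.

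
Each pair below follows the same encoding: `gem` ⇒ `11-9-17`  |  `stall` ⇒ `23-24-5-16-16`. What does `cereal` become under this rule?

g is letter #7 and maps to 11: an offset of 4. The number is (letter's place in the alphabet, a=1) + 4.
For cereal: c=3→7, e=5→9, r=18→22, e=5→9, a=1→5, l=12→16.

7-9-22-9-5-16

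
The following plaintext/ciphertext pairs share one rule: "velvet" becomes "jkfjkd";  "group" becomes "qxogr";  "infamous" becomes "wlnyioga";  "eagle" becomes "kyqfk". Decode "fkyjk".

v(21)→j(9) and e(4)→k(10) fit y≡3x+24 (mod 26); the inverse of 3 mod 26 is 9. This is an affine cipher: with a=0,…,z=25, each position x becomes (3x+24) mod 26.
Reversing it on fkyjk: f(5)→9·(5−24)≡11=l; k(10)→9·(10−24)≡4=e; y(24)→9·(24−24)≡0=a; j(9)→9·(9−24)≡21=v; k(10)→9·(10−24)≡4=e (all mod 26).

leave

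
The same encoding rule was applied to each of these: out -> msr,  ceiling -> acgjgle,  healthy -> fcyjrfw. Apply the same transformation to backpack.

zyainyai

Compare letters: o→m is +24, u→s is +24, t→r is +24 — a constant shift. Each letter is shifted forward by 24 in the alphabet (a Caesar shift of +24).
Applying it to backpack: b+24=z, a+24=y, c+24=a, k+24=i, p+24=n, a+24=y, c+24=a, k+24=i.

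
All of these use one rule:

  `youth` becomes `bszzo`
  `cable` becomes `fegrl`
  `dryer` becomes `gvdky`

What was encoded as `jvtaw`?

group

In youth: y→b is +3, o→s is +4, u→z is +5, t→z is +6 — the shift increases by 1 each position. Letter i (0-indexed) is shifted by i+3, so successive shifts are 3, 4, 5, ….
Undoing it on jvtaw: j−3=g, v−4=r, t−5=o, a−6=u, w−7=p.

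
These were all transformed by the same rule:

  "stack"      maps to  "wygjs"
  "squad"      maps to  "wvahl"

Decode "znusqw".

In stack: s→w is +4, t→y is +5, a→g is +6, c→j is +7 — the shift increases by 1 each position. The shift increases by 1 at each position, starting from +4: 4, 5, 6, ….
Decoding znusqw: z−4=v, n−5=i, u−6=o, s−7=l, q−8=i, w−9=n.

violin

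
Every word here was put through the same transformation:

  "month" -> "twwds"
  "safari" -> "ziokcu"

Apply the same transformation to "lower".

swfoc

In month: m→t is +7, o→w is +8, n→w is +9, t→d is +10 — the shift increases by 1 each position. The shift increases by 1 at each position, starting from +7: 7, 8, 9, ….
On lower: l+7=s, o+8=w, w+9=f, e+10=o, r+11=c.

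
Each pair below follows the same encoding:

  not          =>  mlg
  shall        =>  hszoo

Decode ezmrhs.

vanish

Each pair mirrors across the alphabet (n↔m, o↔l, t↔g): positions sum to 25. Letters are reflected about the middle of the alphabet (position → 25−position): Atbash.
Decoding ezmrhs: e↔v, z↔a, m↔n, r↔i, h↔s, s↔h.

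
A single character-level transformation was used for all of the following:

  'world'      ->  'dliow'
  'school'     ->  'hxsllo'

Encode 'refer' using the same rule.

Each pair mirrors across the alphabet (w↔d, o↔l, r↔i): positions sum to 25. Each letter is replaced by its mirror in the alphabet: a↔z, b↔y, c↔x, and so on (the Atbash cipher).
For refer: r↔i, e↔v, f↔u, e↔v, r↔i.

ivuvi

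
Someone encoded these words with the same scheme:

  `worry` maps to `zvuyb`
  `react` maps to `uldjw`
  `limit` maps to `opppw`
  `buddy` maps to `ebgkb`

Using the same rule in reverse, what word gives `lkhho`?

The shifts repeat in a cycle of length 2: positions 0,1,… shift by +3, +7, then the pattern repeats.
Decoding lkhho: l−3=i, k−7=d, h−3=e, h−7=a, o−3=l.

ideal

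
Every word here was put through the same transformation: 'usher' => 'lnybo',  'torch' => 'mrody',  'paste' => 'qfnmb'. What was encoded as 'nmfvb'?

stake

Treating letters as 0–25, the rule is x ↦ 25x + 5 (mod 26).
Undoing it on nmfvb: n(13)→25·(13−5)≡18=s; m(12)→25·(12−5)≡19=t; f(5)→25·(5−5)≡0=a; v(21)→25·(21−5)≡10=k; b(1)→25·(1−5)≡4=e (all mod 26).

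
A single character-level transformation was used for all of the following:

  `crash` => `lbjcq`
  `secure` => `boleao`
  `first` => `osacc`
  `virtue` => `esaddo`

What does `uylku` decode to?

local

Shifts by position in crash: pos 0: c→l (+9), pos 1: r→b (+10), pos 2: a→j (+9), pos 3: s→c (+10) — repeating every 2. It's a Vigenère-style cipher with numeric key [9,10]: position i shifts by key[i mod 2].
Decoding uylku: u−9=l, y−10=o, l−9=c, k−10=a, u−9=l.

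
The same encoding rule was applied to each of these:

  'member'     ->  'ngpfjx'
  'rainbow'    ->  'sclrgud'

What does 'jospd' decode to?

In member: m→n is +1, e→g is +2, m→p is +3, b→f is +4 — the shift increases by 1 each position. Letter i (0-indexed) is shifted by i+1, so successive shifts are 1, 2, 3, ….
Undoing it on jospd: j−1=i, o−2=m, s−3=p, p−4=l, d−5=y.

imply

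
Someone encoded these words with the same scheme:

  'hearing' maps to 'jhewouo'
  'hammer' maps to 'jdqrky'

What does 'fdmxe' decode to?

daisy

In hearing: h→j is +2, e→h is +3, a→e is +4, r→w is +5 — the shift increases by 1 each position. Letter i (0-indexed) is shifted by i+2, so successive shifts are 2, 3, 4, ….
Reversing it on fdmxe: f−2=d, d−3=a, m−4=i, x−5=s, e−6=y.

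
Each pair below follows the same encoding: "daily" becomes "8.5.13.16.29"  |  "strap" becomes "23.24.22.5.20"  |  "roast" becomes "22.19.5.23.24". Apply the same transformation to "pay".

20.5.29

d is letter #4 and maps to 8: an offset of 4. Letters become their 1-based position plus 4 (so a→5, b→6, …).
Applying it to pay: p=16→20, a=1→5, y=25→29.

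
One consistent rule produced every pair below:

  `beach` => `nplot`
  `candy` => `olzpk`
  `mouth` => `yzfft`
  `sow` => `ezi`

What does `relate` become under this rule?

dpxlfp

Two shifts are in play — +11 for a/e/i/o/u, +12 for every other letter.
Applying it to relate: r(cons)+12=d, e(vowel)+11=p, l(cons)+12=x, a(vowel)+11=l, t(cons)+12=f, e(vowel)+11=p.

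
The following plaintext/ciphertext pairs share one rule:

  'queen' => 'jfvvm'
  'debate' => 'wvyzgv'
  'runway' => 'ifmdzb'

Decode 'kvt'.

This is the alphabet-reversal cipher (Atbash): a becomes z, b becomes y, etc.
Decoding kvt: k↔p, v↔e, t↔g.

peg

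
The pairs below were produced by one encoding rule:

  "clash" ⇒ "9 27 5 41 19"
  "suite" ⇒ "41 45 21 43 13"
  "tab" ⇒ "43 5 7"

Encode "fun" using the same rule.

15 45 31

The formula is n = 2×(alphabet index, a=1) + 3.
On fun: f=6→15, u=21→45, n=14→31.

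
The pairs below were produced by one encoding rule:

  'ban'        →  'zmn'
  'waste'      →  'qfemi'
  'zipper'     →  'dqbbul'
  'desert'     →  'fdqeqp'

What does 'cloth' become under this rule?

The output letters match the input read backwards, each shifted +12: ban reversed is nab. The word is reversed, then every letter is shifted forward by 12.
On cloth: reverse → htolc; then shift: h+12=t, t+12=f, o+12=a, l+12=x, c+12=o.

tfaxo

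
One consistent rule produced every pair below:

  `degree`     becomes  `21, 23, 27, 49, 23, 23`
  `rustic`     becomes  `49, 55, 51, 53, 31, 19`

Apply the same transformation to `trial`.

d(#4)→21 and e(#5)→23: differences scale by 2, so n = 2·pos + 13. The formula is n = 2×(alphabet index, a=1) + 13.
For trial: t=20→53, r=18→49, i=9→31, a=1→15, l=12→37.

53, 49, 31, 15, 37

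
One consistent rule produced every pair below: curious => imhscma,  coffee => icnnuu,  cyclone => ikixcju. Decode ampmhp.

Each letter's alphabet position (a=0..z=25) is mapped through 19·x+22 mod 26 — an affine cipher.
Decoding ampmhp: a(0)→11·(0−22)≡18=s; m(12)→11·(12−22)≡20=u; p(15)→11·(15−22)≡1=b; m(12)→11·(12−22)≡20=u; h(7)→11·(7−22)≡17=r; p(15)→11·(15−22)≡1=b (all mod 26).

suburb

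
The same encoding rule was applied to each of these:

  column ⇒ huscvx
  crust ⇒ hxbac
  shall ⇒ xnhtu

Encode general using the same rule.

lkumakw

Letter i (0-indexed) is shifted by i+5, so successive shifts are 5, 6, 7, ….
Applying it to general: g+5=l, e+6=k, n+7=u, e+8=m, r+9=a, a+10=k, l+11=w.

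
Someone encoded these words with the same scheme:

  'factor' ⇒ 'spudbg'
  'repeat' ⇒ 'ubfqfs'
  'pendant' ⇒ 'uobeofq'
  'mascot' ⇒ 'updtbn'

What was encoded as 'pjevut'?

The output letters match the input read backwards, each shifted +1: factor reversed is rotcaf. Read the word backwards and shift each letter +1.
Undoing it on pjevut: shift back: p−1=o, j−1=i, e−1=d, v−1=u, u−1=t, t−1=s → oiduts; then reverse → studio.

studio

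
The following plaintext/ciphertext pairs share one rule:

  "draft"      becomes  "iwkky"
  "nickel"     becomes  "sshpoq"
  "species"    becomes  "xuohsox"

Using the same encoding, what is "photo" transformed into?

umyyy

The shift depends on letter class: consonant d→i is +5, but vowel a→k is +10. The rule splits by letter class: vowels +10, consonants +5.
On photo: p(cons)+5=u, h(cons)+5=m, o(vowel)+10=y, t(cons)+5=y, o(vowel)+10=y.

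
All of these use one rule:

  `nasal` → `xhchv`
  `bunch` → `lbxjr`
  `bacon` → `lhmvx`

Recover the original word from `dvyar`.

Shifts by position in nasal: pos 0: n→x (+10), pos 1: a→h (+7), pos 2: s→c (+10), pos 3: a→h (+7) — repeating every 2. A repeating key of period 2 is used — shifts +10, +7 over and over.
Undoing it on dvyar: d−10=t, v−7=o, y−10=o, a−7=t, r−10=h.

tooth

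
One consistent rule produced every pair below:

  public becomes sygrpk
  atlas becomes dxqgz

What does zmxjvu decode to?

wisdom

Letter i (0-indexed) is shifted by i+3, so successive shifts are 3, 4, 5, ….
Decoding zmxjvu: z−3=w, m−4=i, x−5=s, j−6=d, v−7=o, u−8=m.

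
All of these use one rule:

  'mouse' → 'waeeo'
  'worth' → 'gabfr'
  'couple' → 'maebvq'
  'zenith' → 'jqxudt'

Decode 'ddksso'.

tragic

Shifts by position in mouse: pos 0: m→w (+10), pos 1: o→a (+12), pos 2: u→e (+10), pos 3: s→e (+12) — repeating every 2. The shifts repeat in a cycle of length 2: positions 0,1,… shift by +10, +12, then the pattern repeats.
Decoding ddksso: d−10=t, d−12=r, k−10=a, s−12=g, s−10=i, o−12=c.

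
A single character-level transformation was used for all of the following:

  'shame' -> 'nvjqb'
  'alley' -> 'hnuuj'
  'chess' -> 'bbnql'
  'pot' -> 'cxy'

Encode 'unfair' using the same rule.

arjowd

Two steps: reverse the string, then apply a Caesar shift of +9.
For unfair: reverse → riafnu; then shift: r+9=a, i+9=r, a+9=j, f+9=o, n+9=w, u+9=d.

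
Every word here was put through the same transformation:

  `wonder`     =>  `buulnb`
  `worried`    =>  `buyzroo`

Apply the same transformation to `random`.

wgulxw

Each letter shifts forward by (position + 5), i.e. 5, 6, 7, … — the shift grows by one for each successive letter.
On random: r+5=w, a+6=g, n+7=u, d+8=l, o+9=x, m+10=w.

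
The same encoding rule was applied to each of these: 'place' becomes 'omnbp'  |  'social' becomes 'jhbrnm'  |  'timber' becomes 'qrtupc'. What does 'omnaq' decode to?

plant

p(15)→o(14) and l(11)→m(12) fit y≡7x+13 (mod 26); the inverse of 7 mod 26 is 15. This is an affine cipher: with a=0,…,z=25, each position x becomes (7x+13) mod 26.
Undoing it on omnaq: o(14)→15·(14−13)≡15=p; m(12)→15·(12−13)≡11=l; n(13)→15·(13−13)≡0=a; a(0)→15·(0−13)≡13=n; q(16)→15·(16−13)≡19=t (all mod 26).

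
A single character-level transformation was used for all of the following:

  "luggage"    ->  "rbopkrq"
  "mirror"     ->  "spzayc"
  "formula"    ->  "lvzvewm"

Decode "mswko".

globe

In luggage: l→r is +6, u→b is +7, g→o is +8, g→p is +9 — the shift increases by 1 each position. The shift increases by 1 at each position, starting from +6: 6, 7, 8, ….
Undoing it on mswko: m−6=g, s−7=l, w−8=o, k−9=b, o−10=e.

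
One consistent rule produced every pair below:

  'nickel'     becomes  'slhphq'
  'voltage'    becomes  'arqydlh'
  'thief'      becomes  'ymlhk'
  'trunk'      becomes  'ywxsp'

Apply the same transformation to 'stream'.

The rule splits by letter class: vowels +3, consonants +5.
Applying it to stream: s(cons)+5=x, t(cons)+5=y, r(cons)+5=w, e(vowel)+3=h, a(vowel)+3=d, m(cons)+5=r.

xywhdr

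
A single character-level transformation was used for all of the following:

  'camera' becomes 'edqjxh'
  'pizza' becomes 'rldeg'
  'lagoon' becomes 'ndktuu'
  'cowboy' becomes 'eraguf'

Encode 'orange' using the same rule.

quesml

In camera: c→e is +2, a→d is +3, m→q is +4, e→j is +5 — the shift increases by 1 each position. Letter i (0-indexed) is shifted by i+2, so successive shifts are 2, 3, 4, ….
For orange: o+2=q, r+3=u, a+4=e, n+5=s, g+6=m, e+7=l.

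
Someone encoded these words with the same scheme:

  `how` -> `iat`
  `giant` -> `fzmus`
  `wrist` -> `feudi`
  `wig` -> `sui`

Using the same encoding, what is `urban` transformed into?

The output letters match the input read backwards, each shifted +12: how reversed is woh. The word is reversed, then every letter is shifted forward by 12.
Applying it to urban: reverse → nabru; then shift: n+12=z, a+12=m, b+12=n, r+12=d, u+12=g.

zmndg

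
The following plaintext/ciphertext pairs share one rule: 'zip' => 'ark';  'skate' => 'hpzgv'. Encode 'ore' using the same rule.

liv

This is the alphabet-reversal cipher (Atbash): a becomes z, b becomes y, etc.
Applying it to ore: o↔l, r↔i, e↔v.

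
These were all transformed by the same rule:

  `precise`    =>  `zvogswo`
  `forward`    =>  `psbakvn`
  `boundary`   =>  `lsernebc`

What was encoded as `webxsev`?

It's a Vigenère-style cipher with numeric key [10,4]: position i shifts by key[i mod 2].
Decoding webxsev: w−10=m, e−4=a, b−10=r, x−4=t, s−10=i, e−4=a, v−10=l.

martial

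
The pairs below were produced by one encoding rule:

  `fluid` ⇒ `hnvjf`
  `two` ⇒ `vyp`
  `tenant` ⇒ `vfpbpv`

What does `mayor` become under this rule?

obapt

The shift depends on letter class: consonant f→h is +2, but vowel u→v is +1. Two shifts are in play — +1 for a/e/i/o/u, +2 for every other letter.
For mayor: m(cons)+2=o, a(vowel)+1=b, y(cons)+2=a, o(vowel)+1=p, r(cons)+2=t.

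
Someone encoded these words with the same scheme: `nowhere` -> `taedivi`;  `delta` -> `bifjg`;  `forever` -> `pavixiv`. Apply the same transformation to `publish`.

n(13)→t(19) and o(14)→a(0) fit y≡7x+6 (mod 26); the inverse of 7 mod 26 is 15. Treating letters as 0–25, the rule is x ↦ 7x + 6 (mod 26).
On publish: p(15)→7·15+6≡7=h; u(20)→7·20+6≡16=q; b(1)→7·1+6≡13=n; l(11)→7·11+6≡5=f; i(8)→7·8+6≡10=k; s(18)→7·18+6≡2=c; h(7)→7·7+6≡3=d (all mod 26).

hqnfkcd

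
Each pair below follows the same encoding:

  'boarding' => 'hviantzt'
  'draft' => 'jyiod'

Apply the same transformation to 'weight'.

In boarding: b→h is +6, o→v is +7, a→i is +8, r→a is +9 — the shift increases by 1 each position. Letter i (0-indexed) is shifted by i+6, so successive shifts are 6, 7, 8, ….
On weight: w+6=c, e+7=l, i+8=q, g+9=p, h+10=r, t+11=e.

clqpre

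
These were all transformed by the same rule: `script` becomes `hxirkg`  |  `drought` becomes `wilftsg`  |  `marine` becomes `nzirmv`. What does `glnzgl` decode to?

tomato

Each pair mirrors across the alphabet (s↔h, c↔x, r↔i): positions sum to 25. Letters are reflected about the middle of the alphabet (position → 25−position): Atbash.
Decoding glnzgl: g↔t, l↔o, n↔m, z↔a, g↔t, l↔o.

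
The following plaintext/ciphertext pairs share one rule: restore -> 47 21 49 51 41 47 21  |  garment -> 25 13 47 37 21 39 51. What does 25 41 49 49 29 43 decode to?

Each letter becomes 2×(its alphabet position, a=1..z=26) + 11.
Undoing it on 25 41 49 49 29 43: 25→(25−11)÷2=7=g, 41→(41−11)÷2=15=o, 49→(49−11)÷2=19=s, 49→(49−11)÷2=19=s, 29→(29−11)÷2=9=i, 43→(43−11)÷2=16=p.

gossip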